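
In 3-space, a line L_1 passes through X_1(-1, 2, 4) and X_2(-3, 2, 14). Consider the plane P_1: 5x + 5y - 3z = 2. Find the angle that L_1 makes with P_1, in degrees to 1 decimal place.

A direction vector for L_1 is X_2 − X_1 = (-2, 0, 10).
sin θ = |n·v| / (|n||v|) = |-40| / (√59 · √104) = 0.51064.
θ ≈ 30.7°.

30.7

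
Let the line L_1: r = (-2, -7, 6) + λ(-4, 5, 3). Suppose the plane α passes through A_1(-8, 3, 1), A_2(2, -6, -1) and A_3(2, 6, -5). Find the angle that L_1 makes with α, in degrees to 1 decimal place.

A_1A_2 = (10, -9, -2), A_1A_3 = (10, 3, -6); a normal to α is A_1A_2 × A_1A_3 = (60, 40, 120).
Using A_1: α has equation 60x + 40y + 120z = -240.
sin θ = |n·v| / (|n||v|) = |320| / (√19600 · √50) = 0.32325.
θ ≈ 18.9°.

18.9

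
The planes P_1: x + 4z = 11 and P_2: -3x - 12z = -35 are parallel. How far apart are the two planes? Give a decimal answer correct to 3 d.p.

Rescale P_2 by 1/(-3): x + 4z = 35/3. Then distance = |11 − (35/3)| / √17 ≈ 0.162.

0.162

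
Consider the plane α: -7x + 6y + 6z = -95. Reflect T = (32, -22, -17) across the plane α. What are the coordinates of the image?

(-10, 14, 19)

λ = (n·T − d)/|n|² = (-458 − (-95))/121 = -3.
Reflection = T − 2λn = (32, -22, -17) − (-6)·(-7, 6, 6) = (-10, 14, 19).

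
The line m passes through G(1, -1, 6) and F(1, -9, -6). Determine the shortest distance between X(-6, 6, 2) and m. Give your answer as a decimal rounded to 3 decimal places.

A direction vector for m is F − G = (0, -8, -12).
Taking (1, -1, 6) on m with direction v = (0, -8, -12): w = X − (1, -1, 6) = (-7, 7, -4), and w × v = (-116, -84, 56).
Distance = |w × v| / |v| = √23648 / √208 ≈ 10.663.

10.663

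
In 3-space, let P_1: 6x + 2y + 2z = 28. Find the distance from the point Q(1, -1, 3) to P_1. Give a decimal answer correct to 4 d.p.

2.7136

n·Q − d = (6)·(1) + (2)·(-1) + (2)·(3) − 28 = -18; |n| = √44.
Distance = |-18| / √44 = 18/√44 ≈ 2.7136.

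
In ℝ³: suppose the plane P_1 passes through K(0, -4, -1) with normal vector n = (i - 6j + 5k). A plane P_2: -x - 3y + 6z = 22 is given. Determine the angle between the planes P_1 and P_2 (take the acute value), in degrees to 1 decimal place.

28.3

P_1: n·r = n·K gives x - 6y + 5z = 19.
cos θ = |n₁·n₂| / (|n₁||n₂|) = |47| / (√62 · √46).
θ = arccos(0.88008) ≈ 28.3°.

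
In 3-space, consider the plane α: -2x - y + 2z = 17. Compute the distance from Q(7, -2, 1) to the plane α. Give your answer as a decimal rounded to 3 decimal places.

9.000

n·Q − d = (-2)·(7) + (-1)·(-2) + (2)·(1) − 17 = -27; |n| = √9.
Distance = |-27| / √9 = 27/√9 ≈ 9.000.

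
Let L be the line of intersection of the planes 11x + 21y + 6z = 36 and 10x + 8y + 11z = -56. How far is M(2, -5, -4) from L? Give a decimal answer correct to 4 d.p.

Direction of L: (11, 21, 6) × (10, 8, 11) = (183, -61, -122).
A point on L: solving the two plane equations with x = -6 gives (-6, 6, -4).
Taking (-6, 6, -4) on L with direction v = (183, -61, -122): w = M − (-6, 6, -4) = (8, -11, 0), and w × v = (1342, 976, 1525).
Distance = |w × v| / |v| = √5079165 / √52094 ≈ 9.8742.

9.8742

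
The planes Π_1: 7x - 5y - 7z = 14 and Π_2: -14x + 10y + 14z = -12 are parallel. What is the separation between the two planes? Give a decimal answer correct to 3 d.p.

Rescale Π_2 by 1/(-2): 7x - 5y - 7z = 6. Then distance = |14 − 6| / √123 ≈ 0.721.

0.721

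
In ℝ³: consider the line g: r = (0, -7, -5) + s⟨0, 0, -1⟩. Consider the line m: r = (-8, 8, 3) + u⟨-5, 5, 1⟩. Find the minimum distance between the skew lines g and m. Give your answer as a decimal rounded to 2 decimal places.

4.95

Common perpendicular direction n = (0, 0, -1) × (-5, 5, 1) = (5, 5, 0).
With w = (-8, 8, 3) − (0, -7, -5) = (-8, 15, 8), w · n = 35.
Distance = |w · n| / |n| = |35| / √50 ≈ 4.95.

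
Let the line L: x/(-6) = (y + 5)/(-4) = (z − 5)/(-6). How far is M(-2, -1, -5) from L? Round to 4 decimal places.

L has direction (-6, -4, -6) through (0, -5, 5).
Taking (0, -5, 5) on L with direction v = (-6, -4, -6): w = M − (0, -5, 5) = (-2, 4, -10), and w × v = (-64, 48, 32).
Distance = |w × v| / |v| = √7424 / √88 ≈ 9.1850.

9.1850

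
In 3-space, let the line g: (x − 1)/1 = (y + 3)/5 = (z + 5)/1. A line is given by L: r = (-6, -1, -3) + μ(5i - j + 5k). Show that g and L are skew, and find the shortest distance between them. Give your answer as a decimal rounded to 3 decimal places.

6.364

g has direction (1, 5, 1) through (1, -3, -5).
Common perpendicular direction n = (1, 5, 1) × (5, -1, 5) = (26, 0, -26).
With w = (-6, -1, -3) − (1, -3, -5) = (-7, 2, 2), w · n = -234.
Since n ≠ 0 the lines are not parallel, and w · n = -234 ≠ 0 so they do not intersect; hence they are skew.
Distance = |w · n| / |n| = |-234| / √1352 ≈ 6.364.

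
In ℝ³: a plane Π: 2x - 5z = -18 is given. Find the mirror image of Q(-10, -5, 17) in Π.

(2, -5, -13)

λ = (n·Q − d)/|n|² = (-105 − (-18))/29 = -3.
Reflection = Q − 2λn = (-10, -5, 17) − (-6)·(2, 0, -5) = (2, -5, -13).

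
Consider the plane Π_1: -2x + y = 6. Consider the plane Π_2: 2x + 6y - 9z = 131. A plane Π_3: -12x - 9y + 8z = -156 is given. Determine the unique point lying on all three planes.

(1, 8, -9)

Solving the 3×3 linear system -2x + y = 6, 2x + 6y - 9z = 131, -12x - 9y + 8z = -156 (e.g. by elimination or Cramer's rule, determinant = 158) gives (1, 8, -9).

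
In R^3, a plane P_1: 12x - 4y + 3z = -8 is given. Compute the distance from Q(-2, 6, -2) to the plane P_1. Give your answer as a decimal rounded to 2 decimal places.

n·Q − d = (12)·(-2) + (-4)·(6) + (3)·(-2) − (-8) = -46; |n| = √169.
Distance = |-46| / √169 = 46/√169 ≈ 3.54.

3.54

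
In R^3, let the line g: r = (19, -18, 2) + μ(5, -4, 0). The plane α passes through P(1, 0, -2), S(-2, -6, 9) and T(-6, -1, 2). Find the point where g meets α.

PS = (-3, -6, 11), PT = (-7, -1, 4); a normal to α is PS × PT = (-13, -65, -39).
Using P: α has equation -13x - 65y - 39z = 65.
Substitute r = (19, -18, 2) + t(5, -4, 0) into the plane: 845 + 195t = 65, so t = -4.
Intersection: (19, -18, 2) + (-4)·(5, -4, 0) = (-1, -2, 2).

(-1, -2, 2)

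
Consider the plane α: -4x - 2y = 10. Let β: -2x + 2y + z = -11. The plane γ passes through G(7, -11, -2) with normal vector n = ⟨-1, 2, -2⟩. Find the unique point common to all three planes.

(1, -7, 5)

γ: n·r = n·G gives -x + 2y - 2z = -25.
Solving the 3×3 linear system -4x - 2y = 10, -2x + 2y + z = -11, -x + 2y - 2z = -25 (e.g. by elimination or Cramer's rule, determinant = 34) gives (1, -7, 5).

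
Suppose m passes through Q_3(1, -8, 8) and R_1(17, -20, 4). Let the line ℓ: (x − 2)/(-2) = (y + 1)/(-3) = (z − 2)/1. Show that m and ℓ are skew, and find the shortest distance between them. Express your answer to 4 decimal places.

A direction vector for m is R_1 − Q_3 = (16, -12, -4).
ℓ has direction (-2, -3, 1) through (2, -1, 2).
Common perpendicular direction n = (16, -12, -4) × (-2, -3, 1) = (-24, -8, -72).
With w = (2, -1, 2) − (1, -8, 8) = (1, 7, -6), w · n = 352.
Since n ≠ 0 the lines are not parallel, and w · n = 352 ≠ 0 so they do not intersect; hence they are skew.
Distance = |w · n| / |n| = |352| / √5824 ≈ 4.6125.

4.6125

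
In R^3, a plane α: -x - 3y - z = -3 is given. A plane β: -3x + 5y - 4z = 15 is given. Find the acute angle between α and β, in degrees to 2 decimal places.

70.05

cos θ = |n₁·n₂| / (|n₁||n₂|) = |-8| / (√11 · √50).
θ = arccos(0.34112) ≈ 70.05°.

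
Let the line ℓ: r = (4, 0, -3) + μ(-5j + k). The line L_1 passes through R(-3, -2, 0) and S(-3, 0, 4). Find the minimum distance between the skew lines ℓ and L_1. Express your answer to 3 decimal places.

7.000

A direction vector for L_1 is S − R = (0, 2, 4).
Common perpendicular direction n = (0, -5, 1) × (0, 2, 4) = (-22, 0, 0).
With w = (-3, -2, 0) − (4, 0, -3) = (-7, -2, 3), w · n = 154.
Distance = |w · n| / |n| = |154| / √484 ≈ 7.000.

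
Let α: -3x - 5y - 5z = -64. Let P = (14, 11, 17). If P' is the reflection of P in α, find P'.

λ = (n·P − d)/|n|² = (-182 − (-64))/59 = -2.
Reflection = P − 2λn = (14, 11, 17) − (-4)·(-3, -5, -5) = (2, -9, -3).

(2, -9, -3)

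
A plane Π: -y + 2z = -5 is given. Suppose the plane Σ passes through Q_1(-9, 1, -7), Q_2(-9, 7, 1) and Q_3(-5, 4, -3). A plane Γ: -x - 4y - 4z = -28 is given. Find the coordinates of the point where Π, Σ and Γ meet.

Q_1Q_2 = (0, 6, 8), Q_1Q_3 = (4, 3, 4); a normal to Σ is Q_1Q_2 × Q_1Q_3 = (0, 32, -24).
Using Q_1: Σ has equation 32y - 24z = 200.
Solving the 3×3 linear system -y + 2z = -5, 32y - 24z = 200, -x - 4y - 4z = -28 (e.g. by elimination or Cramer's rule, determinant = 40) gives (-4, 7, 1).

(-4, 7, 1)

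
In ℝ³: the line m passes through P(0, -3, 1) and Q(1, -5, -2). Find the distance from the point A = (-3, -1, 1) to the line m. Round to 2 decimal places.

3.08

A direction vector for m is Q − P = (1, -2, -3).
Taking (0, -3, 1) on m with direction v = (1, -2, -3): w = A − (0, -3, 1) = (-3, 2, 0), and w × v = (-6, -9, 4).
Distance = |w × v| / |v| = √133 / √14 ≈ 3.08.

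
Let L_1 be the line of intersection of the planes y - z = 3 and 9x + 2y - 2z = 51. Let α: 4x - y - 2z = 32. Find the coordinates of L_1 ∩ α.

Direction of L_1: (0, 1, -1) × (9, 2, -2) = (0, -9, -9).
A point on L_1: solving the two plane equations with y = -10 gives (5, -10, -13).
Substitute r = (5, -10, -13) + t(0, -9, -9) into the plane: 56 + 27t = 32, so t = -8/9.
Intersection: (5, -10, -13) + (-8/9)·(0, -9, -9) = (5, -2, -5).

(5, -2, -5)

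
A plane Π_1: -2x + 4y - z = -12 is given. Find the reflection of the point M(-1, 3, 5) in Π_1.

(3, -5, 7)

λ = (n·M − d)/|n|² = (9 − (-12))/21 = 1.
Reflection = M − 2λn = (-1, 3, 5) − 2·(-2, 4, -1) = (3, -5, 7).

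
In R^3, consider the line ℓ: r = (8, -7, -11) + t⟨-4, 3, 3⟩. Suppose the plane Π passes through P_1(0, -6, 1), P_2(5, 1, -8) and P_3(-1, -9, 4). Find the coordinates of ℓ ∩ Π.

(-4, 2, -2)

P_1P_2 = (5, 7, -9), P_1P_3 = (-1, -3, 3); a normal to Π is P_1P_2 × P_1P_3 = (-6, -6, -8).
Using P_1: Π has equation -6x - 6y - 8z = 28.
Substitute r = (8, -7, -11) + t(-4, 3, 3) into the plane: 82 + (-18)t = 28, so t = 3.
Intersection: (8, -7, -11) + 3·(-4, 3, 3) = (-4, 2, -2).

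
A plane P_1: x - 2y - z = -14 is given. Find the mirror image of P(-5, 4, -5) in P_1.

λ = (n·P − d)/|n|² = (-8 − (-14))/6 = 1.
Reflection = P − 2λn = (-5, 4, -5) − 2·(1, -2, -1) = (-7, 8, -3).

(-7, 8, -3)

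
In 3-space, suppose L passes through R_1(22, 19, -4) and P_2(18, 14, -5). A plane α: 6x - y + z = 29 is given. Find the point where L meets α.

A direction vector for L is P_2 − R_1 = (-4, -5, -1).
Substitute r = (22, 19, -4) + t(-4, -5, -1) into the plane: 109 + (-20)t = 29, so t = 4.
Intersection: (22, 19, -4) + 4·(-4, -5, -1) = (6, -1, -8).

(6, -1, -8)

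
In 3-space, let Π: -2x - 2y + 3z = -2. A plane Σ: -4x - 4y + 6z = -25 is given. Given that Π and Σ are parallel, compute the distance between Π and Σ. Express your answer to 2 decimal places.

2.55

Rescale Σ by 1/2: -2x - 2y + 3z = -25/2. Then distance = |-2 − (-25/2)| / √17 ≈ 2.55.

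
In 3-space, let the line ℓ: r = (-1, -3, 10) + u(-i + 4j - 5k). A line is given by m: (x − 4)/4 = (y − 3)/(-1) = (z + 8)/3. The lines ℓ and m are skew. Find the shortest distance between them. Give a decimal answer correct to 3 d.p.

8.555

m has direction (4, -1, 3) through (4, 3, -8).
Common perpendicular direction n = (-1, 4, -5) × (4, -1, 3) = (7, -17, -15).
With w = (4, 3, -8) − (-1, -3, 10) = (5, 6, -18), w · n = 203.
Distance = |w · n| / |n| = |203| / √563 ≈ 8.555.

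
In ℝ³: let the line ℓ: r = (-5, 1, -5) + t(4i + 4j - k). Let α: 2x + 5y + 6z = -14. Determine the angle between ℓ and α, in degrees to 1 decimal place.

28.4

sin θ = |n·v| / (|n||v|) = |22| / (√65 · √33) = 0.47502.
θ ≈ 28.4°.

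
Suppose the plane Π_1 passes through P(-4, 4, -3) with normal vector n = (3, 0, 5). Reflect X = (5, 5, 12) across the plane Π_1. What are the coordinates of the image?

(-13, 5, -18)

Π_1: n·r = n·P gives 3x + 5z = -27.
λ = (n·X − d)/|n|² = (75 − (-27))/34 = 3.
Reflection = X − 2λn = (5, 5, 12) − 6·(3, 0, 5) = (-13, 5, -18).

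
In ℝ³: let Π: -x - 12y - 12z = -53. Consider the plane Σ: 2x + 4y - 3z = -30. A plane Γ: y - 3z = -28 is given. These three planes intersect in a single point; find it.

Solving the 3×3 linear system -x - 12y - 12z = -53, 2x + 4y - 3z = -30, y - 3z = -28 (e.g. by elimination or Cramer's rule, determinant = -87) gives (5, -4, 8).

(5, -4, 8)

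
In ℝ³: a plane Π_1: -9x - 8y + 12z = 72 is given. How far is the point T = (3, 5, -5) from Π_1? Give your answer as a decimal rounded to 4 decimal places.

11.7059

n·T − d = (-9)·(3) + (-8)·(5) + (12)·(-5) − 72 = -199; |n| = √289.
Distance = |-199| / √289 = 199/√289 ≈ 11.7059.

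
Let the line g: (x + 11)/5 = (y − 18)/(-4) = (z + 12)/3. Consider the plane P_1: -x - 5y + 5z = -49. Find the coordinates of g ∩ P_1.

g has direction (5, -4, 3) through (-11, 18, -12).
Substitute r = (-11, 18, -12) + t(5, -4, 3) into the plane: -139 + 30t = -49, so t = 3.
Intersection: (-11, 18, -12) + 3·(5, -4, 3) = (4, 6, -3).

(4, 6, -3)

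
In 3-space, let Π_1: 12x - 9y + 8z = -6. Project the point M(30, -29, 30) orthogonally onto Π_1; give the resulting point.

(-6, -2, 6)

Foot = M − λn with λ = (n·M − d)/|n|² = (861 − (-6))/289 = 3.
Foot = (30, -29, 30) − 3·(12, -9, 8) = (-6, -2, 6).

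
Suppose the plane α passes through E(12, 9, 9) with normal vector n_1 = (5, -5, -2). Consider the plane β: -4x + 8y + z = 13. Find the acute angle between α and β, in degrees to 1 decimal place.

20.4

α: n_1·r = n_1·E gives 5x - 5y - 2z = -3.
cos θ = |n₁·n₂| / (|n₁||n₂|) = |-62| / (√54 · √81).
θ = arccos(0.93746) ≈ 20.4°.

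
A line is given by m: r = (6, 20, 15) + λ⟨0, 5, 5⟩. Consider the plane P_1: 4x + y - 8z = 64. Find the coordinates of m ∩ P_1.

Substitute r = (6, 20, 15) + t(0, 5, 5) into the plane: -76 + (-35)t = 64, so t = -4.
Intersection: (6, 20, 15) + (-4)·(0, 5, 5) = (6, 0, -5).

(6, 0, -5)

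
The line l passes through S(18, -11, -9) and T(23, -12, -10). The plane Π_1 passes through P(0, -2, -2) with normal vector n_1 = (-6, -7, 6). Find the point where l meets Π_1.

A direction vector for l is T − S = (5, -1, -1).
Π_1: n_1·r = n_1·P gives -6x - 7y + 6z = 2.
Substitute r = (18, -11, -9) + t(5, -1, -1) into the plane: -85 + (-29)t = 2, so t = -3.
Intersection: (18, -11, -9) + (-3)·(5, -1, -1) = (3, -8, -6).

(3, -8, -6)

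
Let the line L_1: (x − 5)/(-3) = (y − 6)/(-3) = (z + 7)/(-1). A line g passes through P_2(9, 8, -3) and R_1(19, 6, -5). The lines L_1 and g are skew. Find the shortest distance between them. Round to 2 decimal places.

L_1 has direction (-3, -3, -1) through (5, 6, -7).
A direction vector for g is R_1 − P_2 = (10, -2, -2).
Common perpendicular direction n = (-3, -3, -1) × (10, -2, -2) = (4, -16, 36).
With w = (9, 8, -3) − (5, 6, -7) = (4, 2, 4), w · n = 128.
Distance = |w · n| / |n| = |128| / √1568 ≈ 3.23.

3.23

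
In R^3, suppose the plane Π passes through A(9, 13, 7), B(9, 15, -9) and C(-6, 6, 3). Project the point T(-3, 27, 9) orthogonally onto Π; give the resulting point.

AB = (0, 2, -16), AC = (-15, -7, -4); a normal to Π is AB × AC = (-120, 240, 30).
Using A: Π has equation -120x + 240y + 30z = 2250.
Foot = T − λn with λ = (n·T − d)/|n|² = (7110 − 2250)/72900 = 1/15.
Foot = (-3, 27, 9) − (1/15)·(-120, 240, 30) = (5, 11, 7).

(5, 11, 7)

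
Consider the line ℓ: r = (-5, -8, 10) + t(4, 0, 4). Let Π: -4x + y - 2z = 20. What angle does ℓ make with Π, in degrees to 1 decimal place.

sin θ = |n·v| / (|n||v|) = |-24| / (√21 · √32) = 0.92582.
θ ≈ 67.8°.

67.8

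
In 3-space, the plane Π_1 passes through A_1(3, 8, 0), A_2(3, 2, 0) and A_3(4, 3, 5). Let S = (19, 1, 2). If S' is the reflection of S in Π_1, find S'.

(-11, 1, 8)

A_1A_2 = (0, -6, 0), A_1A_3 = (1, -5, 5); a normal to Π_1 is A_1A_2 × A_1A_3 = (-30, 0, 6).
Using A_1: Π_1 has equation -30x + 6z = -90.
λ = (n·S − d)/|n|² = (-558 − (-90))/936 = -1/2.
Reflection = S − 2λn = (19, 1, 2) − (-1)·(-30, 0, 6) = (-11, 1, 8).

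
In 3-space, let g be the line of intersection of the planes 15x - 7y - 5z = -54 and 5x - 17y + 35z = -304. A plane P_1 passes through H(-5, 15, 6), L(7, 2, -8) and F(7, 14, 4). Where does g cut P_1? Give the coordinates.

(-5, 2, -7)

Direction of g: (15, -7, -5) × (5, -17, 35) = (-330, -550, -220).
A point on g: solving the two plane equations with x = -11 gives (-11, -8, -11).
HL = (12, -13, -14), HF = (12, -1, -2); a normal to P_1 is HL × HF = (12, -144, 144).
Using H: P_1 has equation 12x - 144y + 144z = -1356.
Substitute r = (-11, -8, -11) + t(-330, -550, -220) into the plane: -564 + 43560t = -1356, so t = -1/55.
Intersection: (-11, -8, -11) + (-1/55)·(-330, -550, -220) = (-5, 2, -7).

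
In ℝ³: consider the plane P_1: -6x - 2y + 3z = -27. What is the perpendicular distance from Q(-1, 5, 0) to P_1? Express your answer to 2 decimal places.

n·Q − d = (-6)·(-1) + (-2)·(5) + (3)·(0) − (-27) = 23; |n| = √49.
Distance = |23| / √49 = 23/√49 ≈ 3.29.

3.29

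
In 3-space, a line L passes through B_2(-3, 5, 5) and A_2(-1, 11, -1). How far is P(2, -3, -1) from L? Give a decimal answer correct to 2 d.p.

A direction vector for L is A_2 − B_2 = (2, 6, -6).
Taking (-3, 5, 5) on L with direction v = (2, 6, -6): w = P − (-3, 5, 5) = (5, -8, -6), and w × v = (84, 18, 46).
Distance = |w × v| / |v| = √9496 / √76 ≈ 11.18.

11.18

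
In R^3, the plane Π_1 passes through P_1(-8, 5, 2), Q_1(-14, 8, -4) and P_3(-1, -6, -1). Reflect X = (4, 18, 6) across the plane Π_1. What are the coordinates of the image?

P_1Q_1 = (-6, 3, -6), P_1P_3 = (7, -11, -3); a normal to Π_1 is P_1Q_1 × P_1P_3 = (-75, -60, 45).
Using P_1: Π_1 has equation -75x - 60y + 45z = 390.
λ = (n·X − d)/|n|² = (-1110 − 390)/11250 = -2/15.
Reflection = X − 2λn = (4, 18, 6) − (-4/15)·(-75, -60, 45) = (-16, 2, 18).

(-16, 2, 18)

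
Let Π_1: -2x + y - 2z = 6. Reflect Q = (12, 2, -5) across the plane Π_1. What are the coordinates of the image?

λ = (n·Q − d)/|n|² = (-12 − 6)/9 = -2.
Reflection = Q − 2λn = (12, 2, -5) − (-4)·(-2, 1, -2) = (4, 6, -13).

(4, 6, -13)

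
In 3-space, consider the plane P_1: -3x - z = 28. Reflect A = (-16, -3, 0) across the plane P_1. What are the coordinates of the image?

λ = (n·A − d)/|n|² = (48 − 28)/10 = 2.
Reflection = A − 2λn = (-16, -3, 0) − 4·(-3, 0, -1) = (-4, -3, 4).

(-4, -3, 4)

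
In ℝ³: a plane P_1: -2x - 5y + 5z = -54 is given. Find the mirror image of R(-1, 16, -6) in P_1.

λ = (n·R − d)/|n|² = (-108 − (-54))/54 = -1.
Reflection = R − 2λn = (-1, 16, -6) − (-2)·(-2, -5, 5) = (-5, 6, 4).

(-5, 6, 4)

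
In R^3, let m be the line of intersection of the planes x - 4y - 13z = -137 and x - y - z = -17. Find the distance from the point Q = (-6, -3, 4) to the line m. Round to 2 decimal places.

6.76

Direction of m: (1, -4, -13) × (1, -1, -1) = (-9, -12, 3).
A point on m: solving the two plane equations with x = -7 gives (-7, 0, 10).
Taking (-7, 0, 10) on m with direction v = (-9, -12, 3): w = Q − (-7, 0, 10) = (1, -3, -6), and w × v = (-81, 51, -39).
Distance = |w × v| / |v| = √10683 / √234 ≈ 6.76.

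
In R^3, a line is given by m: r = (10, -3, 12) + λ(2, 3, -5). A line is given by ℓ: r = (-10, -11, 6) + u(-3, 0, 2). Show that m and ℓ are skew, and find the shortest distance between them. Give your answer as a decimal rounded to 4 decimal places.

16.9829

Common perpendicular direction n = (2, 3, -5) × (-3, 0, 2) = (6, 11, 9).
With w = (-10, -11, 6) − (10, -3, 12) = (-20, -8, -6), w · n = -262.
Since n ≠ 0 the lines are not parallel, and w · n = -262 ≠ 0 so they do not intersect; hence they are skew.
Distance = |w · n| / |n| = |-262| / √238 ≈ 16.9829.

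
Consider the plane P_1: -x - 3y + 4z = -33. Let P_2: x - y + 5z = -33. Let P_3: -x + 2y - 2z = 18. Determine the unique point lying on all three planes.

Solving the 3×3 linear system -x - 3y + 4z = -33, x - y + 5z = -33, -x + 2y - 2z = 18 (e.g. by elimination or Cramer's rule, determinant = 21) gives (0, 3, -6).

(0, 3, -6)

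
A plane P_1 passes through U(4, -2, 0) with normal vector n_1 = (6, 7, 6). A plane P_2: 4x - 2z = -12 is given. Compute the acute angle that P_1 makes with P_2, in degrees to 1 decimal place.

P_1: n_1·r = n_1·U gives 6x + 7y + 6z = 10.
cos θ = |n₁·n₂| / (|n₁||n₂|) = |12| / (√121 · √20).
θ = arccos(0.24393) ≈ 75.9°.

75.9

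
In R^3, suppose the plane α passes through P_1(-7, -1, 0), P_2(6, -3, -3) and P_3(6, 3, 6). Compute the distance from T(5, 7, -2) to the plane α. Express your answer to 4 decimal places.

7.7658

P_1P_2 = (13, -2, -3), P_1P_3 = (13, 4, 6); a normal to α is P_1P_2 × P_1P_3 = (0, -117, 78).
Using P_1: α has equation -117y + 78z = 117.
n·T − d = (0)·(5) + (-117)·(7) + (78)·(-2) − 117 = -1092; |n| = √19773.
Distance = |-1092| / √19773 = 1092/√19773 ≈ 7.7658.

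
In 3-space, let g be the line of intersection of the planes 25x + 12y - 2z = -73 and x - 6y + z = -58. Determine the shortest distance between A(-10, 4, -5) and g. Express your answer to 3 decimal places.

Direction of g: (25, 12, -2) × (1, -6, 1) = (0, -27, -162).
A point on g: solving the two plane equations with y = 8 gives (-7, 8, -3).
Taking (-7, 8, -3) on g with direction v = (0, -27, -162): w = A − (-7, 8, -3) = (-3, -4, -2), and w × v = (594, -486, 81).
Distance = |w × v| / |v| = √595593 / √26973 ≈ 4.699.

4.699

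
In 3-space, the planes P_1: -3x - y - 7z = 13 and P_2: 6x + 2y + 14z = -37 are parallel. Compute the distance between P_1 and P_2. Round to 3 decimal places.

Rescale P_2 by 1/(-2): -3x - y - 7z = 37/2. Then distance = |13 − (37/2)| / √59 ≈ 0.716.

0.716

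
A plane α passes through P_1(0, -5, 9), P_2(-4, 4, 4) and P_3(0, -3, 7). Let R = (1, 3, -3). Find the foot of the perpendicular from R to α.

(2, 4, -2)

P_1P_2 = (-4, 9, -5), P_1P_3 = (0, 2, -2); a normal to α is P_1P_2 × P_1P_3 = (-8, -8, -8).
Using P_1: α has equation -8x - 8y - 8z = -32.
Foot = R − λn with λ = (n·R − d)/|n|² = (-8 − (-32))/192 = 1/8.
Foot = (1, 3, -3) − (1/8)·(-8, -8, -8) = (2, 4, -2).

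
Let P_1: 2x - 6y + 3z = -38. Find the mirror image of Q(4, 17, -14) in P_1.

λ = (n·Q − d)/|n|² = (-136 − (-38))/49 = -2.
Reflection = Q − 2λn = (4, 17, -14) − (-4)·(2, -6, 3) = (12, -7, -2).

(12, -7, -2)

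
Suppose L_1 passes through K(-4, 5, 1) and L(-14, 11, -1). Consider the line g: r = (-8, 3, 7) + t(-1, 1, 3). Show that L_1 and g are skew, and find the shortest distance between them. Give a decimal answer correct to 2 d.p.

4.43

A direction vector for L_1 is L − K = (-10, 6, -2).
Common perpendicular direction n = (-10, 6, -2) × (-1, 1, 3) = (20, 32, -4).
With w = (-8, 3, 7) − (-4, 5, 1) = (-4, -2, 6), w · n = -168.
Since n ≠ 0 the lines are not parallel, and w · n = -168 ≠ 0 so they do not intersect; hence they are skew.
Distance = |w · n| / |n| = |-168| / √1440 ≈ 4.43.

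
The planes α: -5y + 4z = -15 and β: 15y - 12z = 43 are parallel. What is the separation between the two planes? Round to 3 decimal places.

Rescale β by 1/(-3): -5y + 4z = -43/3. Then distance = |-15 − (-43/3)| / √41 ≈ 0.104.

0.104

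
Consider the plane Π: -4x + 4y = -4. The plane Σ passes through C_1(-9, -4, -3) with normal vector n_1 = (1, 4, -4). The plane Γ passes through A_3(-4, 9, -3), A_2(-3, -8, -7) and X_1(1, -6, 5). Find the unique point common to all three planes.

Σ: n_1·r = n_1·C_1 gives x + 4y - 4z = -13.
A_3A_2 = (1, -17, -4), A_3X_1 = (5, -15, 8); a normal to Γ is A_3A_2 × A_3X_1 = (-196, -28, 70).
Using A_3: Γ has equation -196x - 28y + 70z = 322.
Solving the 3×3 linear system -4x + 4y = -4, x + 4y - 4z = -13, -196x - 28y + 70z = 322 (e.g. by elimination or Cramer's rule, determinant = 2184) gives (-1, -2, 1).

(-1, -2, 1)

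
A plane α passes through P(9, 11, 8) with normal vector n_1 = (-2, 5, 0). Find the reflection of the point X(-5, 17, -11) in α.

α: n_1·r = n_1·P gives -2x + 5y = 37.
λ = (n·X − d)/|n|² = (95 − 37)/29 = 2.
Reflection = X − 2λn = (-5, 17, -11) − 4·(-2, 5, 0) = (3, -3, -11).

(3, -3, -11)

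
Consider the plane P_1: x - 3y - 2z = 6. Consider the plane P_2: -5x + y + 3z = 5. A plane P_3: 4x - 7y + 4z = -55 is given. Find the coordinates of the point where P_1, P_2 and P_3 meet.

Solving the 3×3 linear system x - 3y - 2z = 6, -5x + y + 3z = 5, 4x - 7y + 4z = -55 (e.g. by elimination or Cramer's rule, determinant = -133) gives (-5, 1, -7).

(-5, 1, -7)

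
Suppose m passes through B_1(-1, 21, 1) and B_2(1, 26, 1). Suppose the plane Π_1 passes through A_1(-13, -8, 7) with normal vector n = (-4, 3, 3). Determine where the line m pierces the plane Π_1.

A direction vector for m is B_2 − B_1 = (2, 5, 0).
Π_1: n·r = n·A_1 gives -4x + 3y + 3z = 49.
Substitute r = (-1, 21, 1) + t(2, 5, 0) into the plane: 70 + 7t = 49, so t = -3.
Intersection: (-1, 21, 1) + (-3)·(2, 5, 0) = (-7, 6, 1).

(-7, 6, 1)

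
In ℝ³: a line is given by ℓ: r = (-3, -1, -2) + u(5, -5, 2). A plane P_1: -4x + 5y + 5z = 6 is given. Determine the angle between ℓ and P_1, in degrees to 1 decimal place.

35.9

sin θ = |n·v| / (|n||v|) = |-35| / (√66 · √54) = 0.58627.
θ ≈ 35.9°.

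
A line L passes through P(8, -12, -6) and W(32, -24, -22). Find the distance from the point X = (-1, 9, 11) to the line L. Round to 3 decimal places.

A direction vector for L is W − P = (24, -12, -16).
Taking (8, -12, -6) on L with direction v = (24, -12, -16): w = X − (8, -12, -6) = (-9, 21, 17), and w × v = (-132, 264, -396).
Distance = |w × v| / |v| = √243936 / √976 ≈ 15.809.

15.809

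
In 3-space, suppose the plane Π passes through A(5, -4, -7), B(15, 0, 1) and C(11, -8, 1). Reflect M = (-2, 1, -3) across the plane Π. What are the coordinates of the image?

(10, -5, -15)

AB = (10, 4, 8), AC = (6, -4, 8); a normal to Π is AB × AC = (64, -32, -64).
Using A: Π has equation 64x - 32y - 64z = 896.
λ = (n·M − d)/|n|² = (32 − 896)/9216 = -3/32.
Reflection = M − 2λn = (-2, 1, -3) − (-3/16)·(64, -32, -64) = (10, -5, -15).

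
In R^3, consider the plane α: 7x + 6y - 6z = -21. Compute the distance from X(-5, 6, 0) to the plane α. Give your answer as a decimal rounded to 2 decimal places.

n·X − d = (7)·(-5) + (6)·(6) + (-6)·(0) − (-21) = 22; |n| = √121.
Distance = |22| / √121 = 22/√121 ≈ 2.00.

2.00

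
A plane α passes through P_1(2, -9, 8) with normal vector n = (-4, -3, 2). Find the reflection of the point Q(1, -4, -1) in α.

α: n·r = n·P_1 gives -4x - 3y + 2z = 35.
λ = (n·Q − d)/|n|² = (6 − 35)/29 = -1.
Reflection = Q − 2λn = (1, -4, -1) − (-2)·(-4, -3, 2) = (-7, -10, 3).

(-7, -10, 3)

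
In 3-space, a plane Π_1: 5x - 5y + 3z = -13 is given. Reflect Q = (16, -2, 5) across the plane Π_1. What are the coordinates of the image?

λ = (n·Q − d)/|n|² = (105 − (-13))/59 = 2.
Reflection = Q − 2λn = (16, -2, 5) − 4·(5, -5, 3) = (-4, 18, -7).

(-4, 18, -7)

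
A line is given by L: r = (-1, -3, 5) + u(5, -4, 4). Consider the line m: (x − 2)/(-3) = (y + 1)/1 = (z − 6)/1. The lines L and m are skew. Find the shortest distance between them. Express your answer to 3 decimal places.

m has direction (-3, 1, 1) through (2, -1, 6).
Common perpendicular direction n = (5, -4, 4) × (-3, 1, 1) = (-8, -17, -7).
With w = (2, -1, 6) − (-1, -3, 5) = (3, 2, 1), w · n = -65.
Distance = |w · n| / |n| = |-65| / √402 ≈ 3.242.

3.242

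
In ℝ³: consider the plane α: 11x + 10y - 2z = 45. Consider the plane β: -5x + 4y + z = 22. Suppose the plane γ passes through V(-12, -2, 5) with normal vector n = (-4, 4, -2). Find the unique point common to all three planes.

γ: n·r = n·V gives -4x + 4y - 2z = 30.
Solving the 3×3 linear system 11x + 10y - 2z = 45, -5x + 4y + z = 22, -4x + 4y - 2z = 30 (e.g. by elimination or Cramer's rule, determinant = -264) gives (-1, 5, -3).

(-1, 5, -3)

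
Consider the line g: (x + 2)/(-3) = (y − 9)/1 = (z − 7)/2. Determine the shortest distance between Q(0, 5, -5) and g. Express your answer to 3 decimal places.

g has direction (-3, 1, 2) through (-2, 9, 7).
Taking (-2, 9, 7) on g with direction v = (-3, 1, 2): w = Q − (-2, 9, 7) = (2, -4, -12), and w × v = (4, 32, -10).
Distance = |w × v| / |v| = √1140 / √14 ≈ 9.024.

9.024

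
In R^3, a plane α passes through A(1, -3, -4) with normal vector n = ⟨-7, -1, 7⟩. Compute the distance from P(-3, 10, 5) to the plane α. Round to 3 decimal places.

7.839

α: n·r = n·A gives -7x - y + 7z = -32.
n·P − d = (-7)·(-3) + (-1)·(10) + (7)·(5) − (-32) = 78; |n| = √99.
Distance = |78| / √99 = 78/√99 ≈ 7.839.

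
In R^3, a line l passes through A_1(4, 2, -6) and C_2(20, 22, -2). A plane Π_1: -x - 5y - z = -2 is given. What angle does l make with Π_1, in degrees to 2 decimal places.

A direction vector for l is C_2 − A_1 = (16, 20, 4).
sin θ = |n·v| / (|n||v|) = |-120| / (√27 · √672) = 0.89087.
θ ≈ 62.98°.

62.98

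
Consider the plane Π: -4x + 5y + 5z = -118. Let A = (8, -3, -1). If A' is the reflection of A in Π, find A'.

(16, -13, -11)

λ = (n·A − d)/|n|² = (-52 − (-118))/66 = 1.
Reflection = A − 2λn = (8, -3, -1) − 2·(-4, 5, 5) = (16, -13, -11).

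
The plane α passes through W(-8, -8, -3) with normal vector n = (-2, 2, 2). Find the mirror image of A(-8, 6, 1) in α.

(4, -6, -11)

α: n·r = n·W gives -2x + 2y + 2z = -6.
λ = (n·A − d)/|n|² = (30 − (-6))/12 = 3.
Reflection = A − 2λn = (-8, 6, 1) − 6·(-2, 2, 2) = (4, -6, -11).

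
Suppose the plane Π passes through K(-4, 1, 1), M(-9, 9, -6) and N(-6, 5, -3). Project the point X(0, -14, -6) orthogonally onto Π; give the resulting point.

KM = (-5, 8, -7), KN = (-2, 4, -4); a normal to Π is KM × KN = (-4, -6, -4).
Using K: Π has equation -4x - 6y - 4z = 6.
Foot = X − λn with λ = (n·X − d)/|n|² = (108 − 6)/68 = 3/2.
Foot = (0, -14, -6) − (3/2)·(-4, -6, -4) = (6, -5, 0).

(6, -5, 0)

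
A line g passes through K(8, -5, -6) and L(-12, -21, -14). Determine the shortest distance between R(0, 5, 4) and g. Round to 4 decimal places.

15.9722

A direction vector for g is L − K = (-20, -16, -8).
Taking (8, -5, -6) on g with direction v = (-20, -16, -8): w = R − (8, -5, -6) = (-8, 10, 10), and w × v = (80, -264, 328).
Distance = |w × v| / |v| = √183680 / √720 ≈ 15.9722.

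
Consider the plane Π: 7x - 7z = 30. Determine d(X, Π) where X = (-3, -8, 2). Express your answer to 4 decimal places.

n·X − d = (7)·(-3) + (0)·(-8) + (-7)·(2) − 30 = -65; |n| = √98.
Distance = |-65| / √98 = 65/√98 ≈ 6.5660.

6.5660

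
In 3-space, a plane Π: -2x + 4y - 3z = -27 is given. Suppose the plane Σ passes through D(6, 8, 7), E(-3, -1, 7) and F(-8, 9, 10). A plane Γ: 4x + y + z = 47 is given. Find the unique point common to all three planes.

(10, 2, 5)

DE = (-9, -9, 0), DF = (-14, 1, 3); a normal to Σ is DE × DF = (-27, 27, -135).
Using D: Σ has equation -27x + 27y - 135z = -891.
Solving the 3×3 linear system -2x + 4y - 3z = -27, -27x + 27y - 135z = -891, 4x + y + z = 47 (e.g. by elimination or Cramer's rule, determinant = -1971) gives (10, 2, 5).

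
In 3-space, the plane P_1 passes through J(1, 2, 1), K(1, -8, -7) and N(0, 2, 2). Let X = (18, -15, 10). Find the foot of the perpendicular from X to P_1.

JK = (0, -10, -8), JN = (-1, 0, 1); a normal to P_1 is JK × JN = (-10, 8, -10).
Using J: P_1 has equation -10x + 8y - 10z = -4.
Foot = X − λn with λ = (n·X − d)/|n|² = (-400 − (-4))/264 = -3/2.
Foot = (18, -15, 10) − (-3/2)·(-10, 8, -10) = (3, -3, -5).

(3, -3, -5)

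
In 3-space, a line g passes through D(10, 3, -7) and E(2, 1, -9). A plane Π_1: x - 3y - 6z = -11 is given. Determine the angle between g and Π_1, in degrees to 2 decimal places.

10.01

A direction vector for g is E − D = (-8, -2, -2).
sin θ = |n·v| / (|n||v|) = |10| / (√46 · √72) = 0.17376.
θ ≈ 10.01°.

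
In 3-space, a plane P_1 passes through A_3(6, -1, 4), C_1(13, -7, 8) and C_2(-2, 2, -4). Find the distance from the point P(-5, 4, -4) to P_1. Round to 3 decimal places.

A_3C_1 = (7, -6, 4), A_3C_2 = (-8, 3, -8); a normal to P_1 is A_3C_1 × A_3C_2 = (36, 24, -27).
Using A_3: P_1 has equation 36x + 24y - 27z = 84.
n·P − d = (36)·(-5) + (24)·(4) + (-27)·(-4) − 84 = -60; |n| = √2601.
Distance = |-60| / √2601 = 60/√2601 ≈ 1.176.

1.176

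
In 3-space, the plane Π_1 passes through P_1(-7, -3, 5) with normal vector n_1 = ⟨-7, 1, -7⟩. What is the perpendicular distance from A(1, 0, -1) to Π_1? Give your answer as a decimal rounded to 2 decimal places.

Π_1: n_1·r = n_1·P_1 gives -7x + y - 7z = 11.
n·A − d = (-7)·(1) + (1)·(0) + (-7)·(-1) − 11 = -11; |n| = √99.
Distance = |-11| / √99 = 11/√99 ≈ 1.11.

1.11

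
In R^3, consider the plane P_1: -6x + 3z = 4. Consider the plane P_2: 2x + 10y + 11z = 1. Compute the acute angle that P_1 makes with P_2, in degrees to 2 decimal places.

77.95

cos θ = |n₁·n₂| / (|n₁||n₂|) = |21| / (√45 · √225).
θ = arccos(0.20870) ≈ 77.95°.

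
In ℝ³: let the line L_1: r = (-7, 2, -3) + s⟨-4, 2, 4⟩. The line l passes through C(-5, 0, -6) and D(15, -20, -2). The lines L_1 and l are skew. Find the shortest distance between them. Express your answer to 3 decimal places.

0.998

A direction vector for l is D − C = (20, -20, 4).
Common perpendicular direction n = (-4, 2, 4) × (20, -20, 4) = (88, 96, 40).
With w = (-5, 0, -6) − (-7, 2, -3) = (2, -2, -3), w · n = -136.
Distance = |w · n| / |n| = |-136| / √18560 ≈ 0.998.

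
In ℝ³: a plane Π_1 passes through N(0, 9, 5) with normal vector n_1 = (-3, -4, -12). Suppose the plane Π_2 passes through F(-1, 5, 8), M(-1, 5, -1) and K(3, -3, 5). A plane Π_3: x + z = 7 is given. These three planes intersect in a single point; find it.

Π_1: n_1·r = n_1·N gives -3x - 4y - 12z = -96.
FM = (0, 0, -9), FK = (4, -8, -3); a normal to Π_2 is FM × FK = (-72, -36, 0).
Using F: Π_2 has equation -72x - 36y = -108.
Solving the 3×3 linear system -3x - 4y - 12z = -96, -72x - 36y = -108, x + z = 7 (e.g. by elimination or Cramer's rule, determinant = -612) gives (0, 3, 7).

(0, 3, 7)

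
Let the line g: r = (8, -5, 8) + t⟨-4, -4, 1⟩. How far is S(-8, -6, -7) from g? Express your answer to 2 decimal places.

19.92

Taking (8, -5, 8) on g with direction v = (-4, -4, 1): w = S − (8, -5, 8) = (-16, -1, -15), and w × v = (-61, 76, 60).
Distance = |w × v| / |v| = √13097 / √33 ≈ 19.92.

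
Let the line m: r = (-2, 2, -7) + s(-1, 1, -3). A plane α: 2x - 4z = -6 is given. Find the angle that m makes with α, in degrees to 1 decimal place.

42.4

sin θ = |n·v| / (|n||v|) = |10| / (√20 · √11) = 0.67420.
θ ≈ 42.4°.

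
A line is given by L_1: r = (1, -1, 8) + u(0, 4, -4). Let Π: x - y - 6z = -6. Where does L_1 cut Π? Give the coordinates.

Substitute r = (1, -1, 8) + t(0, 4, -4) into the plane: -46 + 20t = -6, so t = 2.
Intersection: (1, -1, 8) + 2·(0, 4, -4) = (1, 7, 0).

(1, 7, 0)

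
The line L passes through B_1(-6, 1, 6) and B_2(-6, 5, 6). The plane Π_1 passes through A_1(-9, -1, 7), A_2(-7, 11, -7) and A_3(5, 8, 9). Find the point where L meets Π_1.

(-6, 2, 6)

A direction vector for L is B_2 − B_1 = (0, 4, 0).
A_1A_2 = (2, 12, -14), A_1A_3 = (14, 9, 2); a normal to Π_1 is A_1A_2 × A_1A_3 = (150, -200, -150).
Using A_1: Π_1 has equation 150x - 200y - 150z = -2200.
Substitute r = (-6, 1, 6) + t(0, 4, 0) into the plane: -2000 + (-800)t = -2200, so t = 1/4.
Intersection: (-6, 1, 6) + (1/4)·(0, 4, 0) = (-6, 2, 6).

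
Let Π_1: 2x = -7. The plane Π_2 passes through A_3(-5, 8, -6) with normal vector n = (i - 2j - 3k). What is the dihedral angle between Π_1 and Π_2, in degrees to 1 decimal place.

74.5

Π_2: n·r = n·A_3 gives x - 2y - 3z = -3.
cos θ = |n₁·n₂| / (|n₁||n₂|) = |2| / (√4 · √14).
θ = arccos(0.26726) ≈ 74.5°.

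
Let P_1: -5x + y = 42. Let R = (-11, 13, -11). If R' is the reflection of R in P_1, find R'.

(-1, 11, -11)

λ = (n·R − d)/|n|² = (68 − 42)/26 = 1.
Reflection = R − 2λn = (-11, 13, -11) − 2·(-5, 1, 0) = (-1, 11, -11).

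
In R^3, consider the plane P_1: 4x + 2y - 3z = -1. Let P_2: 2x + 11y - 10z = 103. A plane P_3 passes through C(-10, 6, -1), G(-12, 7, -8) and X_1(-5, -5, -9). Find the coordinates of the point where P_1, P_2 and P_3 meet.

(-9, 1, -11)

CG = (-2, 1, -7), CX_1 = (5, -11, -8); a normal to P_3 is CG × CX_1 = (-85, -51, 17).
Using C: P_3 has equation -85x - 51y + 17z = 527.
Solving the 3×3 linear system 4x + 2y - 3z = -1, 2x + 11y - 10z = 103, -85x - 51y + 17z = 527 (e.g. by elimination or Cramer's rule, determinant = -2159) gives (-9, 1, -11).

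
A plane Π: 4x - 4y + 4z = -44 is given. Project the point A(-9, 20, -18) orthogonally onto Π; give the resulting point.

(3, 8, -6)

Foot = A − λn with λ = (n·A − d)/|n|² = (-188 − (-44))/48 = -3.
Foot = (-9, 20, -18) − (-3)·(4, -4, 4) = (3, 8, -6).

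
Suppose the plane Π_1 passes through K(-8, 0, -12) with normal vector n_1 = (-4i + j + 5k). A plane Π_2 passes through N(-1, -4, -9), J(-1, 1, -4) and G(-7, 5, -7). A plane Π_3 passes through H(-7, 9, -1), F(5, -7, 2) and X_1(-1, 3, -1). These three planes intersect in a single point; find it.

Π_1: n_1·r = n_1·K gives -4x + y + 5z = -28.
NJ = (0, 5, 5), NG = (-6, 9, 2); a normal to Π_2 is NJ × NG = (-35, -30, 30).
Using N: Π_2 has equation -35x - 30y + 30z = -115.
HF = (12, -16, 3), HX_1 = (6, -6, 0); a normal to Π_3 is HF × HX_1 = (18, 18, 24).
Using H: Π_3 has equation 18x + 18y + 24z = 12.
Solving the 3×3 linear system -4x + y + 5z = -28, -35x - 30y + 30z = -115, 18x + 18y + 24z = 12 (e.g. by elimination or Cramer's rule, determinant = 5970) gives (5, -3, -1).

(5, -3, -1)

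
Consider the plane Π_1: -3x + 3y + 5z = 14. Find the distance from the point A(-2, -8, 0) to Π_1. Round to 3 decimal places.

n·A − d = (-3)·(-2) + (3)·(-8) + (5)·(0) − 14 = -32; |n| = √43.
Distance = |-32| / √43 = 32/√43 ≈ 4.880.

4.880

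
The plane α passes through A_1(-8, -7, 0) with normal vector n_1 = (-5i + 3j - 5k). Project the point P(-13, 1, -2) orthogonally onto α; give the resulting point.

(-8, -2, 3)

α: n_1·r = n_1·A_1 gives -5x + 3y - 5z = 19.
Foot = P − λn with λ = (n·P − d)/|n|² = (78 − 19)/59 = 1.
Foot = (-13, 1, -2) − 1·(-5, 3, -5) = (-8, -2, 3).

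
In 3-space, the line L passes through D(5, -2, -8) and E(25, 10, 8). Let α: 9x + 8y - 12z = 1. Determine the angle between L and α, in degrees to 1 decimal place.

10.1

A direction vector for L is E − D = (20, 12, 16).
sin θ = |n·v| / (|n||v|) = |84| / (√289 · √800) = 0.17470.
θ ≈ 10.1°.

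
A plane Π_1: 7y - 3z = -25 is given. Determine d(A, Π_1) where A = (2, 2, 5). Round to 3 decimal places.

3.151

n·A − d = (0)·(2) + (7)·(2) + (-3)·(5) − (-25) = 24; |n| = √58.
Distance = |24| / √58 = 24/√58 ≈ 3.151.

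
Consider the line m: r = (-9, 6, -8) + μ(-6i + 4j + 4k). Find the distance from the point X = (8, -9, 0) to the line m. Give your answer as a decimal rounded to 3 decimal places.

18.151

Taking (-9, 6, -8) on m with direction v = (-6, 4, 4): w = X − (-9, 6, -8) = (17, -15, 8), and w × v = (-92, -116, -22).
Distance = |w × v| / |v| = √22404 / √68 ≈ 18.151.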